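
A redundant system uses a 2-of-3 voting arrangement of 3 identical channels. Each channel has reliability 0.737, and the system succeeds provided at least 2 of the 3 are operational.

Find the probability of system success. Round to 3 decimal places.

0.829

R = Σ_{i=2}^{3} C(3,i) p^i (1−p)^{3−i} with p = 0.737
C(3,2)·0.737^2·0.263^1 = 0.42856
C(3,3)·0.737^3·0.263^0 = 0.40032
Sum = 0.829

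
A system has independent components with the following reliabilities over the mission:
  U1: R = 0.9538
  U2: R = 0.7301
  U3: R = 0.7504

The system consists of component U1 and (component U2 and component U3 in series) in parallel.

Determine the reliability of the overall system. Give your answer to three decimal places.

Series (U2 and U3): 0.73010 × 0.75040 = 0.54787
Parallel (U1 and [0.54787]): 1 − (1 − 0.95380)(1 − 0.54787) = 0.979

0.979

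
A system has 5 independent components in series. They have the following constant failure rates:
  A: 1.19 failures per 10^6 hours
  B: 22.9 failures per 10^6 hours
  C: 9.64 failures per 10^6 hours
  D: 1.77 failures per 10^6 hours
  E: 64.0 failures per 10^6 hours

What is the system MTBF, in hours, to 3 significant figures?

Series of exponential components: λ_sys = Σ λ_i
λ_sys = 0.00000119 + 0.0000229 + 0.00000964 + 0.00000177 + 0.0000640 = 9.9500e-05 /h
MTBF = 1 / λ_sys = 10100 h

10100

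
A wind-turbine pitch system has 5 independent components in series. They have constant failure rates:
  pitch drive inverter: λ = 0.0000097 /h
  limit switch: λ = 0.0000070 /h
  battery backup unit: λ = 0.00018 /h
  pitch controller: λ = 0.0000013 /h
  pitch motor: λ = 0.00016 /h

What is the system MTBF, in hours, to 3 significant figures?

Series of exponential components: λ_sys = Σ λ_i
λ_sys = 0.0000097 + 0.0000070 + 0.00018 + 0.0000013 + 0.00016 = 3.5800e-04 /h
MTBF = 1 / λ_sys = 2790 h

2790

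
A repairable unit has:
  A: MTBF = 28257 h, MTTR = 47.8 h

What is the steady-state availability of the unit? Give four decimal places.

A(A) = MTBF/(MTBF+MTTR) = 28257/(28257+47.8) = 0.9983

0.9983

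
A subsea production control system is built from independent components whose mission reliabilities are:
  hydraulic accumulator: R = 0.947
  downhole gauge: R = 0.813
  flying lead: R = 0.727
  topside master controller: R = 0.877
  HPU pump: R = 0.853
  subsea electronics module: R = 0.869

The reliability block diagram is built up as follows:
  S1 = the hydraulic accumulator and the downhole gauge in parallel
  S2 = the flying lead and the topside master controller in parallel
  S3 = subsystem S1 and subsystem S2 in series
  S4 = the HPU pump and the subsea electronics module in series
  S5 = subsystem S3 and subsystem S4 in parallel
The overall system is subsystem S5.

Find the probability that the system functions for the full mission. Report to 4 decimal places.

0.9888

Parallel (hydraulic accumulator and downhole gauge): 1 − (1 − 0.947000)(1 − 0.813000) = 0.990089
Parallel (flying lead and topside master controller): 1 − (1 − 0.727000)(1 − 0.877000) = 0.966421
Series ([0.990089] and [0.966421]): 0.990089 × 0.966421 = 0.956843
Series (HPU pump and subsea electronics module): 0.853000 × 0.869000 = 0.741257
Parallel ([0.956843] and [0.741257]): 1 − (1 − 0.956843)(1 − 0.741257) = 0.9888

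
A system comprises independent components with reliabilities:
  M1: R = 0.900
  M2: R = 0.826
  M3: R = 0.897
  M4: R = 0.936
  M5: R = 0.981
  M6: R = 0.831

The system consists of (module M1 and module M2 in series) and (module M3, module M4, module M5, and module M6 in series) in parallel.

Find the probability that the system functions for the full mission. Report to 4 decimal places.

Series (M1 and M2): 0.900000 × 0.826000 = 0.743400
Series (M3, M4, M5, and M6): 0.897000 × 0.936000 × 0.981000 × 0.831000 = 0.684445
Parallel ([0.743400] and [0.684445]): 1 − (1 − 0.743400)(1 − 0.684445) = 0.9190

0.9190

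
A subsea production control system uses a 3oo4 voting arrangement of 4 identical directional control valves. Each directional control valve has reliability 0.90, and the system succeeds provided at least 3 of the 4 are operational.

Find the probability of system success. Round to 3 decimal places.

0.948

R = Σ_{i=3}^{4} C(4,i) p^i (1−p)^{4−i} with p = 0.90
C(4,3)·0.90^3·0.10^1 = 0.29160
C(4,4)·0.90^4·0.10^0 = 0.65610
Sum = 0.948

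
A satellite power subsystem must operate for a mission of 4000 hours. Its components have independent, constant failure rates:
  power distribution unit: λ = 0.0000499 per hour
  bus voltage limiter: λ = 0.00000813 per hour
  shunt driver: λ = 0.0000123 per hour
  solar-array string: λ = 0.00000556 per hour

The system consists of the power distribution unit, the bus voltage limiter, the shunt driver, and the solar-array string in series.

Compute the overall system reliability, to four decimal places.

0.7382

R(power distribution unit) = exp(−0.0000499 × 4000) = 0.819058
R(bus voltage limiter) = exp(−0.00000813 × 4000) = 0.968003
R(shunt driver) = exp(−0.0000123 × 4000) = 0.951991
R(solar-array string) = exp(−0.00000556 × 4000) = 0.978005
Series (power distribution unit, bus voltage limiter, shunt driver, and solar-array string): 0.819058 × 0.968003 × 0.951991 × 0.978005 = 0.7382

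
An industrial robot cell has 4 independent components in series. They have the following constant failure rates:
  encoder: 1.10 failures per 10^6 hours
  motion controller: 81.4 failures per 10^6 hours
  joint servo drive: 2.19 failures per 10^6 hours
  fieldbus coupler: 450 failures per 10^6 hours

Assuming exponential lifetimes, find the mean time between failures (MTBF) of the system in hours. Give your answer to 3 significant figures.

Series of exponential components: λ_sys = Σ λ_i
λ_sys = 0.00000110 + 0.0000814 + 0.00000219 + 0.000450 = 5.3469e-04 /h
MTBF = 1 / λ_sys = 1870 h

1870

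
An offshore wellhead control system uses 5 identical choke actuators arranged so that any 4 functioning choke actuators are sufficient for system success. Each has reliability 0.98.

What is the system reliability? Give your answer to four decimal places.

0.9962

R = Σ_{i=4}^{5} C(5,i) p^i (1−p)^{5−i} with p = 0.98
C(5,4)·0.98^4·0.02^1 = 0.092237
C(5,5)·0.98^5·0.02^0 = 0.903921
Sum = 0.9962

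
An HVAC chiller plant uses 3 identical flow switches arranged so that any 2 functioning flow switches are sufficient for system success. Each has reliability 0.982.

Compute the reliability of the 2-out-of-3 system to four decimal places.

0.9990

R = Σ_{i=2}^{3} C(3,i) p^i (1−p)^{3−i} with p = 0.982
C(3,2)·0.982^2·0.018^1 = 0.052073
C(3,3)·0.982^3·0.018^0 = 0.946966
Sum = 0.9990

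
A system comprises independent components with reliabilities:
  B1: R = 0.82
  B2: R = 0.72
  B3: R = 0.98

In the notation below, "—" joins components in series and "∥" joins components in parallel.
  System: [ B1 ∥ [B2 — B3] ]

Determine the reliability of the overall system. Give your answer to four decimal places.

Series (B2 and B3): 0.720000 × 0.980000 = 0.705600
Parallel (B1 and [0.705600]): 1 − (1 − 0.820000)(1 − 0.705600) = 0.9470

0.9470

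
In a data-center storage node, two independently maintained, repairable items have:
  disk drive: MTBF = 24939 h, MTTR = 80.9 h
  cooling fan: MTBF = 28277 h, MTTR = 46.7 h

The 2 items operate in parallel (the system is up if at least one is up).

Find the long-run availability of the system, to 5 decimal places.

0.99999

A(disk drive) = MTBF/(MTBF+MTTR) = 24939/(24939+80.9) = 0.996767
A(cooling fan) = MTBF/(MTBF+MTTR) = 28277/(28277+46.7) = 0.998351
Parallel availability: 1 − (1 − 0.996767)(1 − 0.998351) = 0.99999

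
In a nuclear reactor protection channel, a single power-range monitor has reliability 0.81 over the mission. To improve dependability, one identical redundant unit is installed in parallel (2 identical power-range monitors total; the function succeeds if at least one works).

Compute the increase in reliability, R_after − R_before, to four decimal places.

R_before = 0.81
R_after = 1 − (1 − 0.81)^2 = 0.9639
ΔR = 0.9639 − 0.81 = 0.1539

0.1539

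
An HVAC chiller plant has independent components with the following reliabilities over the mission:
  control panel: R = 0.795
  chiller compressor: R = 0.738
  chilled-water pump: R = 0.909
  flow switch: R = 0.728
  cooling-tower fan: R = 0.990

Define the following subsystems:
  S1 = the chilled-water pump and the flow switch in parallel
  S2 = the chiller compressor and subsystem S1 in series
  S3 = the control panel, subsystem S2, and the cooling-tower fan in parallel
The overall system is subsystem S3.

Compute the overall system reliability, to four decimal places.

Parallel (chilled-water pump and flow switch): 1 − (1 − 0.909000)(1 − 0.728000) = 0.975248
Series (chiller compressor and [0.975248]): 0.738000 × 0.975248 = 0.719733
Parallel (control panel, [0.719733], and cooling-tower fan): 1 − (1 − 0.795000)(1 − 0.719733)(1 − 0.990000) = 0.9994

0.9994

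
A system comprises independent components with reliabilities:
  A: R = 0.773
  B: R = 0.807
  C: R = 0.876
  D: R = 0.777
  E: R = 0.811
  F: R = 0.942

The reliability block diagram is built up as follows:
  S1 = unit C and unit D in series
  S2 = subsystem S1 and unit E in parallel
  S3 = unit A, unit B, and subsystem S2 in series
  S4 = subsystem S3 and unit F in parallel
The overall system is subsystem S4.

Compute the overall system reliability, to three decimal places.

Series (C and D): 0.87600 × 0.77700 = 0.68065
Parallel ([0.68065] and E): 1 − (1 − 0.68065)(1 − 0.81100) = 0.93964
Series (A, B, and [0.93964]): 0.77300 × 0.80700 × 0.93964 = 0.58616
Parallel ([0.58616] and F): 1 − (1 − 0.58616)(1 − 0.94200) = 0.976

0.976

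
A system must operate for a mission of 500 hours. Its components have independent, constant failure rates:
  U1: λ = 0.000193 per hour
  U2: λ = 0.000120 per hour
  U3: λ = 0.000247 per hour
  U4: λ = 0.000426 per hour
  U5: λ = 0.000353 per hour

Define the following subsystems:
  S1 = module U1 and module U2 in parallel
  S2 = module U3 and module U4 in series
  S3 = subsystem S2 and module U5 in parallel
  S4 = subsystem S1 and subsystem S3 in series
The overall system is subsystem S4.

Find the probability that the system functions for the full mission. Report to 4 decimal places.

R(U1) = exp(−0.000193 × 500) = 0.908010
R(U2) = exp(−0.000120 × 500) = 0.941765
R(U3) = exp(−0.000247 × 500) = 0.883822
R(U4) = exp(−0.000426 × 500) = 0.808156
R(U5) = exp(−0.000353 × 500) = 0.838199
Parallel (U1 and U2): 1 − (1 − 0.908010)(1 − 0.941765) = 0.994643
Series (U3 and U4): 0.883822 × 0.808156 = 0.714266
Parallel ([0.714266] and U5): 1 − (1 − 0.714266)(1 − 0.838199) = 0.953768
Series ([0.994643] and [0.953768]): 0.994643 × 0.953768 = 0.9487

0.9487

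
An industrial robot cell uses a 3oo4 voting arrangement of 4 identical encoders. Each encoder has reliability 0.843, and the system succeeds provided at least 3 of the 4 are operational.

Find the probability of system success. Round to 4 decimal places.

R = Σ_{i=3}^{4} C(4,i) p^i (1−p)^{4−i} with p = 0.843
C(4,3)·0.843^3·0.157^1 = 0.376220
C(4,4)·0.843^4·0.157^0 = 0.505022
Sum = 0.8812

0.8812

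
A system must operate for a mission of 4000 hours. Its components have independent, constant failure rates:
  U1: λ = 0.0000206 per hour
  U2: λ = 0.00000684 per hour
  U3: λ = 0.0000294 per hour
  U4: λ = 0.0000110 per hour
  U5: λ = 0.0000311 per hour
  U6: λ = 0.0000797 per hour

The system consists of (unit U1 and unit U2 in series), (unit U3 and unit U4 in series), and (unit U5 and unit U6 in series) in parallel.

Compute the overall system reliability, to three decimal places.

0.994

R(U1) = exp(−0.0000206 × 4000) = 0.92090
R(U2) = exp(−0.00000684 × 4000) = 0.97301
R(U3) = exp(−0.0000294 × 4000) = 0.88905
R(U4) = exp(−0.0000110 × 4000) = 0.95695
R(U5) = exp(−0.0000311 × 4000) = 0.88303
R(U6) = exp(−0.0000797 × 4000) = 0.72702
Series (U1 and U2): 0.92090 × 0.97301 = 0.89604
Series (U3 and U4): 0.88905 × 0.95695 = 0.85078
Series (U5 and U6): 0.88303 × 0.72702 = 0.64198
Parallel ([0.89604], [0.85078], and [0.64198]): 1 − (1 − 0.89604)(1 − 0.85078)(1 − 0.64198) = 0.994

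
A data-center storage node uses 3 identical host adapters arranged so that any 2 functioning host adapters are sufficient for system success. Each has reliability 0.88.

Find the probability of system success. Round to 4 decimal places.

0.9603

R = Σ_{i=2}^{3} C(3,i) p^i (1−p)^{3−i} with p = 0.88
C(3,2)·0.88^2·0.12^1 = 0.278784
C(3,3)·0.88^3·0.12^0 = 0.681472
Sum = 0.9603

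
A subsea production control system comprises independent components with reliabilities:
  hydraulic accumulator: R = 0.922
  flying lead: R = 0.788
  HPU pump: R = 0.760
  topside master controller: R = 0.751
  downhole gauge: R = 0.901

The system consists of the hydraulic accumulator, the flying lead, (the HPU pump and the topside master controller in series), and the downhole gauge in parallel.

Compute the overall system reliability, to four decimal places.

0.9993

Series (HPU pump and topside master controller): 0.760000 × 0.751000 = 0.570760
Parallel (hydraulic accumulator, flying lead, [0.570760], and downhole gauge): 1 − (1 − 0.922000)(1 − 0.788000)(1 − 0.570760)(1 − 0.901000) = 0.9993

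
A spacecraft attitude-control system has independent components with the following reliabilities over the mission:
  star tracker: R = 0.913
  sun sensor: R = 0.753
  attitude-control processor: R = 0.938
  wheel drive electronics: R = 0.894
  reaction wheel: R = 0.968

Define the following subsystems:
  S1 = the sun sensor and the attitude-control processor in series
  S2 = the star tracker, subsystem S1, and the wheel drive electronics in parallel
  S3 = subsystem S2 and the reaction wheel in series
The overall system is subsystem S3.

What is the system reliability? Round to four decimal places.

0.9654

Series (sun sensor and attitude-control processor): 0.753000 × 0.938000 = 0.706314
Parallel (star tracker, [0.706314], and wheel drive electronics): 1 − (1 − 0.913000)(1 − 0.706314)(1 − 0.894000) = 0.997292
Series ([0.997292] and reaction wheel): 0.997292 × 0.968000 = 0.9654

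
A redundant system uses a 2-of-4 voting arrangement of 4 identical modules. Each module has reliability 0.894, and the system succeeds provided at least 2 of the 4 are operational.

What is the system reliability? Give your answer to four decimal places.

R = Σ_{i=2}^{4} C(4,i) p^i (1−p)^{4−i} with p = 0.894
C(4,2)·0.894^2·0.106^2 = 0.053881
C(4,3)·0.894^3·0.106^1 = 0.302955
C(4,4)·0.894^4·0.106^0 = 0.638778
Sum = 0.9956

0.9956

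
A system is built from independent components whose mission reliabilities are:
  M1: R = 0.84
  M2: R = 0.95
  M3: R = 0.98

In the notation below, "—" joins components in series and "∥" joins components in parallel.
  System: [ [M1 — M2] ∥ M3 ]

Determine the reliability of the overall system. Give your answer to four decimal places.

0.9960

Series (M1 and M2): 0.840000 × 0.950000 = 0.798000
Parallel ([0.798000] and M3): 1 − (1 − 0.798000)(1 − 0.980000) = 0.9960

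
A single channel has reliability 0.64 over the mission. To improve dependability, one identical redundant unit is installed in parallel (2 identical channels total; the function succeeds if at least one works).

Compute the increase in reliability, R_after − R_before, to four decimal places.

R_before = 0.64
R_after = 1 − (1 − 0.64)^2 = 0.8704
ΔR = 0.8704 − 0.64 = 0.2304

0.2304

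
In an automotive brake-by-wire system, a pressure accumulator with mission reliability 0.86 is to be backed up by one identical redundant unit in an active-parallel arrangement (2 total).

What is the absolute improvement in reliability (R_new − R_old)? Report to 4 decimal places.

R_before = 0.86
R_after = 1 − (1 − 0.86)^2 = 0.9804
ΔR = 0.9804 − 0.86 = 0.1204

0.1204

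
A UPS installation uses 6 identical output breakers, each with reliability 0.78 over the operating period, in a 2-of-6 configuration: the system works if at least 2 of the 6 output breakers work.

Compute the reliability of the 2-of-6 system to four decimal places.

R = Σ_{i=2}^{6} C(6,i) p^i (1−p)^{6−i} with p = 0.78
C(6,2)·0.78^2·0.22^4 = 0.021378
C(6,3)·0.78^3·0.22^3 = 0.101061
C(6,4)·0.78^4·0.22^2 = 0.268729
C(6,5)·0.78^5·0.22^1 = 0.381107
C(6,6)·0.78^6·0.22^0 = 0.225200
Sum = 0.9975

0.9975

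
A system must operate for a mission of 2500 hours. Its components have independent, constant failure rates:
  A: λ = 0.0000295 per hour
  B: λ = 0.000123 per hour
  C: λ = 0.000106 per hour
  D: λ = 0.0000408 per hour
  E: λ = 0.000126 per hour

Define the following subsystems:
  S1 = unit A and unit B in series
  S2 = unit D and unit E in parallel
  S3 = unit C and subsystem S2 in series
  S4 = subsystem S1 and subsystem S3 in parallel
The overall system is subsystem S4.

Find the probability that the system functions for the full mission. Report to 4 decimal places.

0.9198

R(A) = exp(−0.0000295 × 2500) = 0.928904
R(B) = exp(−0.000123 × 2500) = 0.735283
R(C) = exp(−0.000106 × 2500) = 0.767206
R(D) = exp(−0.0000408 × 2500) = 0.903030
R(E) = exp(−0.000126 × 2500) = 0.729789
Series (A and B): 0.928904 × 0.735283 = 0.683007
Parallel (D and E): 1 − (1 − 0.903030)(1 − 0.729789) = 0.973798
Series (C and [0.973798]): 0.767206 × 0.973798 = 0.747104
Parallel ([0.683007] and [0.747104]): 1 − (1 − 0.683007)(1 − 0.747104) = 0.9198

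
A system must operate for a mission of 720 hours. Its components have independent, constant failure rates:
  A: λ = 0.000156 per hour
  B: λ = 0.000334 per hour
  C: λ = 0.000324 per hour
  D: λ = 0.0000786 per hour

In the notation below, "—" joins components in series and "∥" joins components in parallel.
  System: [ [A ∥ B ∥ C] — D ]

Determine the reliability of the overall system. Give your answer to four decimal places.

R(A) = exp(−0.000156 × 720) = 0.893758
R(B) = exp(−0.000334 × 720) = 0.786250
R(C) = exp(−0.000324 × 720) = 0.791932
R(D) = exp(−0.0000786 × 720) = 0.944980
Parallel (A, B, and C): 1 − (1 − 0.893758)(1 − 0.786250)(1 − 0.791932) = 0.995275
Series ([0.995275] and D): 0.995275 × 0.944980 = 0.9405

0.9405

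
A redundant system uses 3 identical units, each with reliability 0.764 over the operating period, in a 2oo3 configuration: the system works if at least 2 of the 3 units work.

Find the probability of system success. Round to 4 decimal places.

R = Σ_{i=2}^{3} C(3,i) p^i (1−p)^{3−i} with p = 0.764
C(3,2)·0.764^2·0.236^1 = 0.413257
C(3,3)·0.764^3·0.236^0 = 0.445944
Sum = 0.8592

0.8592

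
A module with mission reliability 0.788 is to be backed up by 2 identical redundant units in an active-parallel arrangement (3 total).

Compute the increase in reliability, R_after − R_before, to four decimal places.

R_before = 0.788
R_after = 1 − (1 − 0.788)^3 = 0.9905
ΔR = 0.9905 − 0.788 = 0.2025

0.2025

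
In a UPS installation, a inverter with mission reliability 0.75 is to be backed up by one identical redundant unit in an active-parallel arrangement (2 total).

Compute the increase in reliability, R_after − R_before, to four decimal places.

0.1875

R_before = 0.75
R_after = 1 − (1 − 0.75)^2 = 0.9375
ΔR = 0.9375 − 0.75 = 0.1875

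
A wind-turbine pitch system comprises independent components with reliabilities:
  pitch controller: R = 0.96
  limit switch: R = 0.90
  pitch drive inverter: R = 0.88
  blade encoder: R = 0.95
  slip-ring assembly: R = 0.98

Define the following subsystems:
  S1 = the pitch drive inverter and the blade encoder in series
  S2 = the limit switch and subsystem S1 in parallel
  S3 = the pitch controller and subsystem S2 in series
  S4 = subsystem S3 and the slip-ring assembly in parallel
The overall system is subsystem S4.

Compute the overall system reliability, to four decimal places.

0.9989

Series (pitch drive inverter and blade encoder): 0.880000 × 0.950000 = 0.836000
Parallel (limit switch and [0.836000]): 1 − (1 − 0.900000)(1 − 0.836000) = 0.983600
Series (pitch controller and [0.983600]): 0.960000 × 0.983600 = 0.944256
Parallel ([0.944256] and slip-ring assembly): 1 − (1 − 0.944256)(1 − 0.980000) = 0.9989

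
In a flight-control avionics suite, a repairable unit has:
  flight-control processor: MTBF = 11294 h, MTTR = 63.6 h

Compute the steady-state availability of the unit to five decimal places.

A(flight-control processor) = MTBF/(MTBF+MTTR) = 11294/(11294+63.6) = 0.99440

0.99440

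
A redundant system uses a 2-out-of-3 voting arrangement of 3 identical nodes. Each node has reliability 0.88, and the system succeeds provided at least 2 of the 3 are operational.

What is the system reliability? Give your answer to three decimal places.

0.960

R = Σ_{i=2}^{3} C(3,i) p^i (1−p)^{3−i} with p = 0.88
C(3,2)·0.88^2·0.12^1 = 0.27878
C(3,3)·0.88^3·0.12^0 = 0.68147
Sum = 0.960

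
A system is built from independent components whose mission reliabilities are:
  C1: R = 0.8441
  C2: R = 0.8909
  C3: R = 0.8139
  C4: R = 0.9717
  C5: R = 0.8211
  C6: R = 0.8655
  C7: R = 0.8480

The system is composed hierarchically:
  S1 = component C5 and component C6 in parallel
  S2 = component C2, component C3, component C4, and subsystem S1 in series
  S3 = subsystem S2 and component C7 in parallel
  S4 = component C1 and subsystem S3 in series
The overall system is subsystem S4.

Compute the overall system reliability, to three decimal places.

0.804

Parallel (C5 and C6): 1 − (1 − 0.82110)(1 − 0.86550) = 0.97594
Series (C2, C3, C4, and [0.97594]): 0.89090 × 0.81390 × 0.97170 × 0.97594 = 0.68763
Parallel ([0.68763] and C7): 1 − (1 − 0.68763)(1 − 0.84800) = 0.95252
Series (C1 and [0.95252]): 0.84410 × 0.95252 = 0.804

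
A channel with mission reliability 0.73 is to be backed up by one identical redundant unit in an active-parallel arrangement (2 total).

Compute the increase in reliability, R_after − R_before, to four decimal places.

R_before = 0.73
R_after = 1 − (1 − 0.73)^2 = 0.9271
ΔR = 0.9271 − 0.73 = 0.1971

0.1971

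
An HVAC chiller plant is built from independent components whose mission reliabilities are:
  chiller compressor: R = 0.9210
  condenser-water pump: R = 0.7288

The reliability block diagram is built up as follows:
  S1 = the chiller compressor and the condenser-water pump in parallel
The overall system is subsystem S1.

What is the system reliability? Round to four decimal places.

Parallel (chiller compressor and condenser-water pump): 1 − (1 − 0.921000)(1 − 0.728800) = 0.9786

0.9786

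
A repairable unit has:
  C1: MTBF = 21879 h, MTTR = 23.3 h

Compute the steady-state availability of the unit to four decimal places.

A(C1) = MTBF/(MTBF+MTTR) = 21879/(21879+23.3) = 0.9989

0.9989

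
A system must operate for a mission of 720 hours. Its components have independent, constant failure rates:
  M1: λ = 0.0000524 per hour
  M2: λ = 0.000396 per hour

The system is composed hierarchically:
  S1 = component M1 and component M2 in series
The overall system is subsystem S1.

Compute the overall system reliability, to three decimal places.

R(M1) = exp(−0.0000524 × 720) = 0.96297
R(M2) = exp(−0.000396 × 720) = 0.75192
Series (M1 and M2): 0.96297 × 0.75192 = 0.724

0.724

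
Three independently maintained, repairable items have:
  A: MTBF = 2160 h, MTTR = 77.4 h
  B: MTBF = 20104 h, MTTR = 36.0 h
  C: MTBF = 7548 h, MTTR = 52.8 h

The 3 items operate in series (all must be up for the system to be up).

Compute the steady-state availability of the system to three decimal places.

0.957

A(A) = MTBF/(MTBF+MTTR) = 2160/(2160+77.4) = 0.965406
A(B) = MTBF/(MTBF+MTTR) = 20104/(20104+36.0) = 0.998213
A(C) = MTBF/(MTBF+MTTR) = 7548/(7548+52.8) = 0.993053
Series availability: 0.965406 × 0.998213 × 0.993053 = 0.957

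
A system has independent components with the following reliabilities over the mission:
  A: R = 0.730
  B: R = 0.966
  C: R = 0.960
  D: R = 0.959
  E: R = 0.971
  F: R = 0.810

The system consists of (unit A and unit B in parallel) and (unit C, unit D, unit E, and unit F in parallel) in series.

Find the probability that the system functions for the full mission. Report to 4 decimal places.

0.9908

Parallel (A and B): 1 − (1 − 0.730000)(1 − 0.966000) = 0.990820
Parallel (C, D, E, and F): 1 − (1 − 0.960000)(1 − 0.959000)(1 − 0.971000)(1 − 0.810000) = 0.999991
Series ([0.990820] and [0.999991]): 0.990820 × 0.999991 = 0.9908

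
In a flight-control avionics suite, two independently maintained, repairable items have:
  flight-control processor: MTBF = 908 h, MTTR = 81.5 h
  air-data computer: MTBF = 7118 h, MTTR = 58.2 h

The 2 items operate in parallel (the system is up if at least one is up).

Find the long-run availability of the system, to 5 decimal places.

0.99933

A(flight-control processor) = MTBF/(MTBF+MTTR) = 908/(908+81.5) = 0.917635
A(air-data computer) = MTBF/(MTBF+MTTR) = 7118/(7118+58.2) = 0.991890
Parallel availability: 1 − (1 − 0.917635)(1 − 0.991890) = 0.99933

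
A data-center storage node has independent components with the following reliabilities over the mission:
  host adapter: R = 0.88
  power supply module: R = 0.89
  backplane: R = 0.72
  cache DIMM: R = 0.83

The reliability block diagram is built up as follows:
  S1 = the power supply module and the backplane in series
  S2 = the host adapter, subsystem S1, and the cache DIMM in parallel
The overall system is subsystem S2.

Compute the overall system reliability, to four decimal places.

0.9927

Series (power supply module and backplane): 0.890000 × 0.720000 = 0.640800
Parallel (host adapter, [0.640800], and cache DIMM): 1 − (1 − 0.880000)(1 − 0.640800)(1 − 0.830000) = 0.9927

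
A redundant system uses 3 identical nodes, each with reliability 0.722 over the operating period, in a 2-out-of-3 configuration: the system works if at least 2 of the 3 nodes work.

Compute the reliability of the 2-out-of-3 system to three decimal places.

R = Σ_{i=2}^{3} C(3,i) p^i (1−p)^{3−i} with p = 0.722
C(3,2)·0.722^2·0.278^1 = 0.43475
C(3,3)·0.722^3·0.278^0 = 0.37637
Sum = 0.811

0.811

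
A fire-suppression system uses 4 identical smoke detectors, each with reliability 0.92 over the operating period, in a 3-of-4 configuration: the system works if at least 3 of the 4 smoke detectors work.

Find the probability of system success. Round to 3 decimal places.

R = Σ_{i=3}^{4} C(4,i) p^i (1−p)^{4−i} with p = 0.92
C(4,3)·0.92^3·0.08^1 = 0.24918
C(4,4)·0.92^4·0.08^0 = 0.71639
Sum = 0.966

0.966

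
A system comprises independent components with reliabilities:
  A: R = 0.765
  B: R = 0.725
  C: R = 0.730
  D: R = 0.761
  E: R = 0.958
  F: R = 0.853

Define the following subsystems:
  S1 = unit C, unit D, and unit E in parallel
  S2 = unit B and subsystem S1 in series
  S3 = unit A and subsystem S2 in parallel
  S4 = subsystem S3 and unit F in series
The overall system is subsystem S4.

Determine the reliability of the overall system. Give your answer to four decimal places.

0.7975

Parallel (C, D, and E): 1 − (1 − 0.730000)(1 − 0.761000)(1 − 0.958000) = 0.997290
Series (B and [0.997290]): 0.725000 × 0.997290 = 0.723035
Parallel (A and [0.723035]): 1 − (1 − 0.765000)(1 − 0.723035) = 0.934913
Series ([0.934913] and F): 0.934913 × 0.853000 = 0.7975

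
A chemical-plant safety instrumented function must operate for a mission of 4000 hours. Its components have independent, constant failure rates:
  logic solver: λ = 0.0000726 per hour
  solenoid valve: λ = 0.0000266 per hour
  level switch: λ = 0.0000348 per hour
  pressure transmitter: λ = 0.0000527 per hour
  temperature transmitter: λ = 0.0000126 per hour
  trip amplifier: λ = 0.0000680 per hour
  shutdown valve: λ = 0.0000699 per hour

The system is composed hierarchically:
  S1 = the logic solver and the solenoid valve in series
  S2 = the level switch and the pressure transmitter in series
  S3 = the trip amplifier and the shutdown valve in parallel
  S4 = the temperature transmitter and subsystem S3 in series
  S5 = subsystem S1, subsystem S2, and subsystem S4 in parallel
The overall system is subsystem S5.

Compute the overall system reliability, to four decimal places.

R(logic solver) = exp(−0.0000726 × 4000) = 0.747964
R(solenoid valve) = exp(−0.0000266 × 4000) = 0.899065
R(level switch) = exp(−0.0000348 × 4000) = 0.870054
R(pressure transmitter) = exp(−0.0000527 × 4000) = 0.809936
R(temperature transmitter) = exp(−0.0000126 × 4000) = 0.950849
R(trip amplifier) = exp(−0.0000680 × 4000) = 0.761854
R(shutdown valve) = exp(−0.0000699 × 4000) = 0.756086
Series (logic solver and solenoid valve): 0.747964 × 0.899065 = 0.672468
Series (level switch and pressure transmitter): 0.870054 × 0.809936 = 0.704688
Parallel (trip amplifier and shutdown valve): 1 − (1 − 0.761854)(1 − 0.756086) = 0.941913
Series (temperature transmitter and [0.941913]): 0.950849 × 0.941913 = 0.895617
Parallel ([0.672468], [0.704688], and [0.895617]): 1 − (1 − 0.672468)(1 − 0.704688)(1 − 0.895617) = 0.9899

0.9899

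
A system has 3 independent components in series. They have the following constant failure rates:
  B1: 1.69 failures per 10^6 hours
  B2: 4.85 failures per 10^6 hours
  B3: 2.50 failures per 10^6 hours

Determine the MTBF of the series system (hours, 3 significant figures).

Series of exponential components: λ_sys = Σ λ_i
λ_sys = 0.00000169 + 0.00000485 + 0.00000250 = 9.0400e-06 /h
MTBF = 1 / λ_sys = 111000 h

111000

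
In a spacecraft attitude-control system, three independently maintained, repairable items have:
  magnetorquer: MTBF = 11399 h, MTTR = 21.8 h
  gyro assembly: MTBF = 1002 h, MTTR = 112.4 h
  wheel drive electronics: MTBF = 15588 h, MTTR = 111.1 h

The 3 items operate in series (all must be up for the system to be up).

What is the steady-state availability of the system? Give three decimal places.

A(magnetorquer) = MTBF/(MTBF+MTTR) = 11399/(11399+21.8) = 0.998091
A(gyro assembly) = MTBF/(MTBF+MTTR) = 1002/(1002+112.4) = 0.899139
A(wheel drive electronics) = MTBF/(MTBF+MTTR) = 15588/(15588+111.1) = 0.992923
Series availability: 0.998091 × 0.899139 × 0.992923 = 0.891

0.891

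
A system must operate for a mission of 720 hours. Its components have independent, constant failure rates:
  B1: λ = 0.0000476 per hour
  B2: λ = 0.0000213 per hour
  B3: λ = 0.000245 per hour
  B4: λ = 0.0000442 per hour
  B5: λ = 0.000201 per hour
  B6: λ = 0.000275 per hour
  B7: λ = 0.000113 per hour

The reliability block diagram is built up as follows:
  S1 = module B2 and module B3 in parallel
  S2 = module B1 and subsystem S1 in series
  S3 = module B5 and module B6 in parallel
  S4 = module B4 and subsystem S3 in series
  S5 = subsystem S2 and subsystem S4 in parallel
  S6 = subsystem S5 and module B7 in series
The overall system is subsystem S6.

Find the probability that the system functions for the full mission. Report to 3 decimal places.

R(B1) = exp(−0.0000476 × 720) = 0.96631
R(B2) = exp(−0.0000213 × 720) = 0.98478
R(B3) = exp(−0.000245 × 720) = 0.83828
R(B4) = exp(−0.0000442 × 720) = 0.96868
R(B5) = exp(−0.000201 × 720) = 0.86526
R(B6) = exp(−0.000275 × 720) = 0.82037
R(B7) = exp(−0.000113 × 720) = 0.92186
Parallel (B2 and B3): 1 − (1 − 0.98478)(1 − 0.83828) = 0.99754
Series (B1 and [0.99754]): 0.96631 × 0.99754 = 0.96393
Parallel (B5 and B6): 1 − (1 − 0.86526)(1 − 0.82037) = 0.97580
Series (B4 and [0.97580]): 0.96868 × 0.97580 = 0.94524
Parallel ([0.96393] and [0.94524]): 1 − (1 − 0.96393)(1 − 0.94524) = 0.99802
Series ([0.99802] and B7): 0.99802 × 0.92186 = 0.920

0.920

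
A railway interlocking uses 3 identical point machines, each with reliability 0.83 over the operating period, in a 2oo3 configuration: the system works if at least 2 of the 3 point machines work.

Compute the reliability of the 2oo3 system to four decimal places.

R = Σ_{i=2}^{3} C(3,i) p^i (1−p)^{3−i} with p = 0.83
C(3,2)·0.83^2·0.17^1 = 0.351339
C(3,3)·0.83^3·0.17^0 = 0.571787
Sum = 0.9231

0.9231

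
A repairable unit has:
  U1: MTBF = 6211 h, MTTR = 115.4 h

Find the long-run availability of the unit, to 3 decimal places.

A(U1) = MTBF/(MTBF+MTTR) = 6211/(6211+115.4) = 0.982

0.982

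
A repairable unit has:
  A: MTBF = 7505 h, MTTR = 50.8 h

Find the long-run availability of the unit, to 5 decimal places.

0.99328

A(A) = MTBF/(MTBF+MTTR) = 7505/(7505+50.8) = 0.99328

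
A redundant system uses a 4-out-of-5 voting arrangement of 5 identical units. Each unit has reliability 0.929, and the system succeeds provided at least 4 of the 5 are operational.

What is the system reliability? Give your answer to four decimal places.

0.9564

R = Σ_{i=4}^{5} C(5,i) p^i (1−p)^{5−i} with p = 0.929
C(5,4)·0.929^4·0.071^1 = 0.264418
C(5,5)·0.929^5·0.071^0 = 0.691956
Sum = 0.9564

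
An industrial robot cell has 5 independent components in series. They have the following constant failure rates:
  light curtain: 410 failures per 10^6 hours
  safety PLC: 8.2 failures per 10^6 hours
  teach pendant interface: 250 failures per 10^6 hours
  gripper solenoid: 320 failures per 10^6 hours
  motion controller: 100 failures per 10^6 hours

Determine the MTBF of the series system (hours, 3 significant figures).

919

Series of exponential components: λ_sys = Σ λ_i
λ_sys = 0.00041 + 0.0000082 + 0.00025 + 0.00032 + 0.00010 = 1.0882e-03 /h
MTBF = 1 / λ_sys = 919 h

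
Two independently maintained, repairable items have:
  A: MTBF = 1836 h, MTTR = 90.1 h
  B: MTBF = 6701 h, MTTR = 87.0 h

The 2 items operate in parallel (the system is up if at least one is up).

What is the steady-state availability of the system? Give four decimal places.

0.9994

A(A) = MTBF/(MTBF+MTTR) = 1836/(1836+90.1) = 0.953222
A(B) = MTBF/(MTBF+MTTR) = 6701/(6701+87.0) = 0.987183
Parallel availability: 1 − (1 − 0.953222)(1 − 0.987183) = 0.9994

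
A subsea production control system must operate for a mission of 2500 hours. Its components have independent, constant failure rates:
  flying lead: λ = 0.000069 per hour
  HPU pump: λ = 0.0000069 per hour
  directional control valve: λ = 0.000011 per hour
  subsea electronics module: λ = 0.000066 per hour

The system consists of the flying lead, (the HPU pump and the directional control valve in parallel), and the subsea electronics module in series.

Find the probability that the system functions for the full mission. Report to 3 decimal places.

0.713

R(flying lead) = exp(−0.000069 × 2500) = 0.84156
R(HPU pump) = exp(−0.0000069 × 2500) = 0.98290
R(directional control valve) = exp(−0.000011 × 2500) = 0.97287
R(subsea electronics module) = exp(−0.000066 × 2500) = 0.84789
Parallel (HPU pump and directional control valve): 1 − (1 − 0.98290)(1 − 0.97287) = 0.99954
Series (flying lead, [0.99954], and subsea electronics module): 0.84156 × 0.99954 × 0.84789 = 0.713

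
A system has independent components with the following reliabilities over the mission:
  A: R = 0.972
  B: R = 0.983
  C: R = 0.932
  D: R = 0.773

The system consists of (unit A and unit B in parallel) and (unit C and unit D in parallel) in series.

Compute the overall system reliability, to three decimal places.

0.984

Parallel (A and B): 1 − (1 − 0.97200)(1 − 0.98300) = 0.99952
Parallel (C and D): 1 − (1 − 0.93200)(1 − 0.77300) = 0.98456
Series ([0.99952] and [0.98456]): 0.99952 × 0.98456 = 0.984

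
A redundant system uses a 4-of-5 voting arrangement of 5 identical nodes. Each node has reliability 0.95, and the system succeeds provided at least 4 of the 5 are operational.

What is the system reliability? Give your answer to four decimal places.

R = Σ_{i=4}^{5} C(5,i) p^i (1−p)^{5−i} with p = 0.95
C(5,4)·0.95^4·0.05^1 = 0.203627
C(5,5)·0.95^5·0.05^0 = 0.773781
Sum = 0.9774

0.9774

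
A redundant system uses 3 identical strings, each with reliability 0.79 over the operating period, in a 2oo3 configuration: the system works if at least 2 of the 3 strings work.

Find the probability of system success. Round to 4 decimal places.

R = Σ_{i=2}^{3} C(3,i) p^i (1−p)^{3−i} with p = 0.79
C(3,2)·0.79^2·0.21^1 = 0.393183
C(3,3)·0.79^3·0.21^0 = 0.493039
Sum = 0.8862

0.8862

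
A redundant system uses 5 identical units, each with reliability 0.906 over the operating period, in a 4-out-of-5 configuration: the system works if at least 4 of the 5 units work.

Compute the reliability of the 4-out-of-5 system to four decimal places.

R = Σ_{i=4}^{5} C(5,i) p^i (1−p)^{5−i} with p = 0.906
C(5,4)·0.906^4·0.094^1 = 0.316673
C(5,5)·0.906^5·0.094^0 = 0.610437
Sum = 0.9271

0.9271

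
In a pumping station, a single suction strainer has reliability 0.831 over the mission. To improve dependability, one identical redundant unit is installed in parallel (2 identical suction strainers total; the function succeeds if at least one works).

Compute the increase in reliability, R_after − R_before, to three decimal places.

0.140

R_before = 0.831
R_after = 1 − (1 − 0.831)^2 = 0.971
ΔR = 0.971 − 0.831 = 0.140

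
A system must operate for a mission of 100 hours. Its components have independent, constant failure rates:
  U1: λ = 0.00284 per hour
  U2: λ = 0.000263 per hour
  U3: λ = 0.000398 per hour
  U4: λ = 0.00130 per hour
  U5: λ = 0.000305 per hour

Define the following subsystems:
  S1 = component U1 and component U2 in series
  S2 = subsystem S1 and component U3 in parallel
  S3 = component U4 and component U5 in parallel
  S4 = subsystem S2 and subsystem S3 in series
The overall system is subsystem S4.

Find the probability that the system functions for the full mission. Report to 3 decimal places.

0.986

R(U1) = exp(−0.00284 × 100) = 0.75277
R(U2) = exp(−0.000263 × 100) = 0.97404
R(U3) = exp(−0.000398 × 100) = 0.96098
R(U4) = exp(−0.00130 × 100) = 0.87810
R(U5) = exp(−0.000305 × 100) = 0.96996
Series (U1 and U2): 0.75277 × 0.97404 = 0.73323
Parallel ([0.73323] and U3): 1 − (1 − 0.73323)(1 − 0.96098) = 0.98959
Parallel (U4 and U5): 1 − (1 − 0.87810)(1 − 0.96996) = 0.99634
Series ([0.98959] and [0.99634]): 0.98959 × 0.99634 = 0.986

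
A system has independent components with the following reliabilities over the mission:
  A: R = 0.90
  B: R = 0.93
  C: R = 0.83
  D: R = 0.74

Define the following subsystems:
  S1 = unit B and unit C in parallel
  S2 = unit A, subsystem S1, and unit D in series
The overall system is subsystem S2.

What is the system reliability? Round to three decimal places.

0.658

Parallel (B and C): 1 − (1 − 0.93000)(1 − 0.83000) = 0.98810
Series (A, [0.98810], and D): 0.90000 × 0.98810 × 0.74000 = 0.658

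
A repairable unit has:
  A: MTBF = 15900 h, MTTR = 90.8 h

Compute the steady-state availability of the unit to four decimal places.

0.9943

A(A) = MTBF/(MTBF+MTTR) = 15900/(15900+90.8) = 0.9943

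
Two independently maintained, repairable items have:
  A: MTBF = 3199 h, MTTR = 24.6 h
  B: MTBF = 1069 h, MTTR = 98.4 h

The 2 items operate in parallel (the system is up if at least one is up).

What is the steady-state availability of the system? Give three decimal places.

A(A) = MTBF/(MTBF+MTTR) = 3199/(3199+24.6) = 0.992369
A(B) = MTBF/(MTBF+MTTR) = 1069/(1069+98.4) = 0.915710
Parallel availability: 1 − (1 − 0.992369)(1 − 0.915710) = 0.999

0.999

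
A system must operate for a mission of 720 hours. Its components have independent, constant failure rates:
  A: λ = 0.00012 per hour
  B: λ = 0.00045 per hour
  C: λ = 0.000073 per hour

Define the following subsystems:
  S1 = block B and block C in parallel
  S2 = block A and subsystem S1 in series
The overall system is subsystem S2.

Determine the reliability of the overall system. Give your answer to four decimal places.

R(A) = exp(−0.00012 × 720) = 0.917227
R(B) = exp(−0.00045 × 720) = 0.723250
R(C) = exp(−0.000073 × 720) = 0.948797
Parallel (B and C): 1 − (1 − 0.723250)(1 − 0.948797) = 0.985830
Series (A and [0.985830]): 0.917227 × 0.985830 = 0.9042

0.9042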